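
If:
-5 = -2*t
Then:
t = 5/2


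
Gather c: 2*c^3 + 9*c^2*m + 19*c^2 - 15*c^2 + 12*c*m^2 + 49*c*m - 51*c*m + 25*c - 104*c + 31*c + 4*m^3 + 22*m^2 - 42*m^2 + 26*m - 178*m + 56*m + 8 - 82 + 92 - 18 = 2*c^3 + c^2*(9*m + 4) + c*(12*m^2 - 2*m - 48) + 4*m^3 - 20*m^2 - 96*m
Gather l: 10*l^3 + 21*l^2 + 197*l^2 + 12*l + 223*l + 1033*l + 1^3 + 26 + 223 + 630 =10*l^3 + 218*l^2 + 1268*l + 880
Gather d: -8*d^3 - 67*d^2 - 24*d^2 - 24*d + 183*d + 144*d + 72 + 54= -8*d^3 - 91*d^2 + 303*d + 126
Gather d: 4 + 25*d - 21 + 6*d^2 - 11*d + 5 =6*d^2 + 14*d - 12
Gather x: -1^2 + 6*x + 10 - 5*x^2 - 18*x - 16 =-5*x^2 - 12*x - 7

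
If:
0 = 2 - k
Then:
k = 2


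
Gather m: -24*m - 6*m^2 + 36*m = -6*m^2 + 12*m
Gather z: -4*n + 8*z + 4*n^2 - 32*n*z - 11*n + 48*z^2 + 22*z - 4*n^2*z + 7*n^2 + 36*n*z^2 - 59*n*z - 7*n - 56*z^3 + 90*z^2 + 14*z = 11*n^2 - 22*n - 56*z^3 + z^2*(36*n + 138) + z*(-4*n^2 - 91*n + 44)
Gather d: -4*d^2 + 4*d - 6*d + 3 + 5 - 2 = -4*d^2 - 2*d + 6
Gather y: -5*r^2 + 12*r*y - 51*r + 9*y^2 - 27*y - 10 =-5*r^2 - 51*r + 9*y^2 + y*(12*r - 27) - 10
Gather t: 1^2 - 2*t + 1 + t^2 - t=t^2 - 3*t + 2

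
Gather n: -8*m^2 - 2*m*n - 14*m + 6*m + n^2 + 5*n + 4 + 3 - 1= -8*m^2 - 8*m + n^2 + n*(5 - 2*m) + 6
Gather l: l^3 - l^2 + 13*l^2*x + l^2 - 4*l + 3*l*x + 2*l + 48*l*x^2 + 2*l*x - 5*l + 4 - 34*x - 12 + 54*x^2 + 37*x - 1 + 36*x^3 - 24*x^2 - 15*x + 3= l^3 + 13*l^2*x + l*(48*x^2 + 5*x - 7) + 36*x^3 + 30*x^2 - 12*x - 6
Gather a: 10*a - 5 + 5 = 10*a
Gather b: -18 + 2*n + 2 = 2*n - 16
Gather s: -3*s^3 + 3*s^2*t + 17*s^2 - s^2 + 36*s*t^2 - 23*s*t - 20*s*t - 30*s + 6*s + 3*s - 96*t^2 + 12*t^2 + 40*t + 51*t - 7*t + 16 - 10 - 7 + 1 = -3*s^3 + s^2*(3*t + 16) + s*(36*t^2 - 43*t - 21) - 84*t^2 + 84*t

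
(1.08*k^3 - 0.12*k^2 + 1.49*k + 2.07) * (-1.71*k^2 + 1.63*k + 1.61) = -1.8468*k^5 + 1.9656*k^4 - 1.0047*k^3 - 1.3042*k^2 + 5.773*k + 3.3327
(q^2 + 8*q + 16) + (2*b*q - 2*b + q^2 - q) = 2*b*q - 2*b + 2*q^2 + 7*q + 16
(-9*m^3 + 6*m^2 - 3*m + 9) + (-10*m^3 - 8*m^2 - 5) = -19*m^3 - 2*m^2 - 3*m + 4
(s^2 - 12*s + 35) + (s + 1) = s^2 - 11*s + 36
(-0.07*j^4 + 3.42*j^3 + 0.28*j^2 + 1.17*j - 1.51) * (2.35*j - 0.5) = -0.1645*j^5 + 8.072*j^4 - 1.052*j^3 + 2.6095*j^2 - 4.1335*j + 0.755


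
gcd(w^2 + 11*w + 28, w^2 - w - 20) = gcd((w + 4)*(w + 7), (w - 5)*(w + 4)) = w + 4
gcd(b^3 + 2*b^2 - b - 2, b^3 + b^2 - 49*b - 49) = b + 1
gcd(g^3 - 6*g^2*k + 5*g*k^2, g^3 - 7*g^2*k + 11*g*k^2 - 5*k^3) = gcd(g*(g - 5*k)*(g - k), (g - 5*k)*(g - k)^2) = g^2 - 6*g*k + 5*k^2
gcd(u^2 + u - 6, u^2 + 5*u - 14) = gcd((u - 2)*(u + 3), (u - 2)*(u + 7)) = u - 2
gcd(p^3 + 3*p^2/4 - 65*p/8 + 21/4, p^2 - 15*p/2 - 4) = 1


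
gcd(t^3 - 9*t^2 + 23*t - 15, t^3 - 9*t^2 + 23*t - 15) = t^3 - 9*t^2 + 23*t - 15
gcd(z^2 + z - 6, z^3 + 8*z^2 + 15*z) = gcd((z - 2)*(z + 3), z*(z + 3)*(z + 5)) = z + 3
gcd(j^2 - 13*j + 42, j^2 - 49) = j - 7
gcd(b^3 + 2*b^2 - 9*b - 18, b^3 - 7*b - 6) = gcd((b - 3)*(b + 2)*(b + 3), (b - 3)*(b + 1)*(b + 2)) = b^2 - b - 6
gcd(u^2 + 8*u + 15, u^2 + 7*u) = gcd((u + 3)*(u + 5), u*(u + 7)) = 1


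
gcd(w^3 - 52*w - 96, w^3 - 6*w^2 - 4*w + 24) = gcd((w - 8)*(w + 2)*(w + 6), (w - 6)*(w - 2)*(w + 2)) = w + 2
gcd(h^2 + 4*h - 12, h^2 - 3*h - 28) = 1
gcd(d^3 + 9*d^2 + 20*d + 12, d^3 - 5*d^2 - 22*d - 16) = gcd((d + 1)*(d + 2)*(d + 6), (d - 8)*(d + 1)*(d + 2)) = d^2 + 3*d + 2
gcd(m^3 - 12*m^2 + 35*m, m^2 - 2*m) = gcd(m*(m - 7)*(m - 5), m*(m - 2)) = m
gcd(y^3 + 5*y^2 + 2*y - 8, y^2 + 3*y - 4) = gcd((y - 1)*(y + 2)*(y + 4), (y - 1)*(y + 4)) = y^2 + 3*y - 4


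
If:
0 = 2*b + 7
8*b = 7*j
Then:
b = -7/2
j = -4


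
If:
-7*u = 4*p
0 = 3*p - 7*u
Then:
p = 0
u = 0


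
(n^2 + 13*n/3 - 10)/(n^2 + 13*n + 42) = (n - 5/3)/(n + 7)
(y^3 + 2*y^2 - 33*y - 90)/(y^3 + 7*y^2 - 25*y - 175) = (y^2 - 3*y - 18)/(y^2 + 2*y - 35)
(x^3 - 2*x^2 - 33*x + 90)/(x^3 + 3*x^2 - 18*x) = (x - 5)/x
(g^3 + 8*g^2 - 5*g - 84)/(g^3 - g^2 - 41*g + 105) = (g + 4)/(g - 5)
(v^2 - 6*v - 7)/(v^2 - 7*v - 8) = (v - 7)/(v - 8)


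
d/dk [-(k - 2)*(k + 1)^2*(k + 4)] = -4*k^3 - 12*k^2 + 6*k + 14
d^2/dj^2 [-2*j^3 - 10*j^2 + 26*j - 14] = -12*j - 20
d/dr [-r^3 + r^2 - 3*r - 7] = -3*r^2 + 2*r - 3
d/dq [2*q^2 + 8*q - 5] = 4*q + 8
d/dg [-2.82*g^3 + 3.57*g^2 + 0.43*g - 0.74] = -8.46*g^2 + 7.14*g + 0.43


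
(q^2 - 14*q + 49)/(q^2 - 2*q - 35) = (q - 7)/(q + 5)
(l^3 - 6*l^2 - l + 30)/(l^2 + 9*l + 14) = (l^2 - 8*l + 15)/(l + 7)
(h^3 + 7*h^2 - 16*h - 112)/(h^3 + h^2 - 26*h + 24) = (h^2 + 11*h + 28)/(h^2 + 5*h - 6)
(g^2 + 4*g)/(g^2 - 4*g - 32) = g/(g - 8)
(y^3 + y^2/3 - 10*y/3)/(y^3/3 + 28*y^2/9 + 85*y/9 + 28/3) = 3*y*(3*y^2 + y - 10)/(3*y^3 + 28*y^2 + 85*y + 84)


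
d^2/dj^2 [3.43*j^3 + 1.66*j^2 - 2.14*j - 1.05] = 20.58*j + 3.32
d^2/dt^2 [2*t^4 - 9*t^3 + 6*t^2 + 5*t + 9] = 24*t^2 - 54*t + 12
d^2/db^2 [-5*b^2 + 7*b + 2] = -10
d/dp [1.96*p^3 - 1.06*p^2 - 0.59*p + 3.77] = 5.88*p^2 - 2.12*p - 0.59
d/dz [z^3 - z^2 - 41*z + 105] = 3*z^2 - 2*z - 41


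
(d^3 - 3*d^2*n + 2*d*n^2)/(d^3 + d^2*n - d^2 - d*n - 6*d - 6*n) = d*(-d^2 + 3*d*n - 2*n^2)/(-d^3 - d^2*n + d^2 + d*n + 6*d + 6*n)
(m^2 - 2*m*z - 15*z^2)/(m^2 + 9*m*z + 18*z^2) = (m - 5*z)/(m + 6*z)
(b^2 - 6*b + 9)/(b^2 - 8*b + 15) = (b - 3)/(b - 5)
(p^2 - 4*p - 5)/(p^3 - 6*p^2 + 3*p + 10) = 1/(p - 2)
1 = 1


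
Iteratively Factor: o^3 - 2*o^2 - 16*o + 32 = (o - 4)*(o^2 + 2*o - 8) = (o - 4)*(o - 2)*(o + 4)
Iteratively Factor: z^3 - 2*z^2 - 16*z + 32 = (z + 4)*(z^2 - 6*z + 8) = (z - 4)*(z + 4)*(z - 2)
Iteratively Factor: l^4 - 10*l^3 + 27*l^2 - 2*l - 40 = (l - 5)*(l^3 - 5*l^2 + 2*l + 8) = (l - 5)*(l + 1)*(l^2 - 6*l + 8) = (l - 5)*(l - 4)*(l + 1)*(l - 2)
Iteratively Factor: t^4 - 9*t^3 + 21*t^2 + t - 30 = (t - 5)*(t^3 - 4*t^2 + t + 6) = (t - 5)*(t - 2)*(t^2 - 2*t - 3) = (t - 5)*(t - 3)*(t - 2)*(t + 1)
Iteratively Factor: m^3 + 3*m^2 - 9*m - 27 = (m - 3)*(m^2 + 6*m + 9) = (m - 3)*(m + 3)*(m + 3)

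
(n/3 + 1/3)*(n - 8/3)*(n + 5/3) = n^3/3 - 49*n/27 - 40/27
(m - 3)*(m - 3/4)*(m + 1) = m^3 - 11*m^2/4 - 3*m/2 + 9/4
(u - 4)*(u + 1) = u^2 - 3*u - 4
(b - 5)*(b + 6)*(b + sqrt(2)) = b^3 + b^2 + sqrt(2)*b^2 - 30*b + sqrt(2)*b - 30*sqrt(2)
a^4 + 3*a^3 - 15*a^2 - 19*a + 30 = (a - 3)*(a - 1)*(a + 2)*(a + 5)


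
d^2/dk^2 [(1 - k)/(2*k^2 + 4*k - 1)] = 4*(-8*(k - 1)*(k + 1)^2 + (3*k + 1)*(2*k^2 + 4*k - 1))/(2*k^2 + 4*k - 1)^3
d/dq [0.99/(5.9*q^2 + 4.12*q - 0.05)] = (-11.682*q - 4.0788)/(5.9*q^2 + 4.12*q - 0.05)^2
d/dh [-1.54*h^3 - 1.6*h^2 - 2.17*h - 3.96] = -4.62*h^2 - 3.2*h - 2.17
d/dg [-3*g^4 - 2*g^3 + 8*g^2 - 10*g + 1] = -12*g^3 - 6*g^2 + 16*g - 10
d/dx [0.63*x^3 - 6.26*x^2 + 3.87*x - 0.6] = 1.89*x^2 - 12.52*x + 3.87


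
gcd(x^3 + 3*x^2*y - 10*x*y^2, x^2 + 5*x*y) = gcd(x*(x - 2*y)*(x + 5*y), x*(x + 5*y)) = x^2 + 5*x*y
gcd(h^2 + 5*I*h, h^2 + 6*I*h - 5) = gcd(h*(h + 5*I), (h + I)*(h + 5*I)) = h + 5*I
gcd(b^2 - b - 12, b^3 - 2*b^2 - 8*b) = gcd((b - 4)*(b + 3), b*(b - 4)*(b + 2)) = b - 4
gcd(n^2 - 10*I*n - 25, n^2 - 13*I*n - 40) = n - 5*I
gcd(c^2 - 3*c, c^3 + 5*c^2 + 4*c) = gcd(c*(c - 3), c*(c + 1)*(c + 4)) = c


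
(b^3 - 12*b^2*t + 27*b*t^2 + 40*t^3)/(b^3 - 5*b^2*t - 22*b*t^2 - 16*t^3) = (b - 5*t)/(b + 2*t)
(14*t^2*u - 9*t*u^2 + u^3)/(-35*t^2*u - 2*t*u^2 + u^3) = (-2*t + u)/(5*t + u)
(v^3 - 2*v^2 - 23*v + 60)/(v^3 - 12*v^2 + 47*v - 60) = (v + 5)/(v - 5)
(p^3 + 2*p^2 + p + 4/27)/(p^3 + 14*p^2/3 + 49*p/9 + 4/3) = (p + 1/3)/(p + 3)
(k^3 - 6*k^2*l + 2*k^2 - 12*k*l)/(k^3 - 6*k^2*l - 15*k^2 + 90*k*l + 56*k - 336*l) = k*(k + 2)/(k^2 - 15*k + 56)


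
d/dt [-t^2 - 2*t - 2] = -2*t - 2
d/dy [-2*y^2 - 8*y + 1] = -4*y - 8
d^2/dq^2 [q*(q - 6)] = 2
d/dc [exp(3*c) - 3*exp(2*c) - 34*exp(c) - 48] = (3*exp(2*c) - 6*exp(c) - 34)*exp(c)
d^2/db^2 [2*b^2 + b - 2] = 4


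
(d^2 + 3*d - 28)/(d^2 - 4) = (d^2 + 3*d - 28)/(d^2 - 4)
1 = 1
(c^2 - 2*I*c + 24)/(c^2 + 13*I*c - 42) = (c^2 - 2*I*c + 24)/(c^2 + 13*I*c - 42)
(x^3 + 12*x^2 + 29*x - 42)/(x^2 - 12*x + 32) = (x^3 + 12*x^2 + 29*x - 42)/(x^2 - 12*x + 32)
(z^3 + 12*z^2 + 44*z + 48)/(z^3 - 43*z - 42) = (z^2 + 6*z + 8)/(z^2 - 6*z - 7)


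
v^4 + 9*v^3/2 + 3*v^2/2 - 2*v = v*(v - 1/2)*(v + 1)*(v + 4)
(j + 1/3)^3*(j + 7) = j^4 + 8*j^3 + 22*j^2/3 + 64*j/27 + 7/27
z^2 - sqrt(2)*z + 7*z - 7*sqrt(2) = (z + 7)*(z - sqrt(2))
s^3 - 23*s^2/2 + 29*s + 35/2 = (s - 7)*(s - 5)*(s + 1/2)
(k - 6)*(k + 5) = k^2 - k - 30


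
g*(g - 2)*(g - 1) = g^3 - 3*g^2 + 2*g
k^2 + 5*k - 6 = (k - 1)*(k + 6)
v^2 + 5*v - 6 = (v - 1)*(v + 6)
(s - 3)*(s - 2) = s^2 - 5*s + 6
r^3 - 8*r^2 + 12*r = r*(r - 6)*(r - 2)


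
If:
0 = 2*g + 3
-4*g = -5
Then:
No Solution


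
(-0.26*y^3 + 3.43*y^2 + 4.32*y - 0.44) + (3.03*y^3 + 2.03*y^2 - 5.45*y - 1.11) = 2.77*y^3 + 5.46*y^2 - 1.13*y - 1.55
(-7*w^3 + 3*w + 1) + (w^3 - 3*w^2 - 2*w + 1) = -6*w^3 - 3*w^2 + w + 2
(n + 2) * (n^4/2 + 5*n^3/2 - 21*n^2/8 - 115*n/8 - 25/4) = n^5/2 + 7*n^4/2 + 19*n^3/8 - 157*n^2/8 - 35*n - 25/2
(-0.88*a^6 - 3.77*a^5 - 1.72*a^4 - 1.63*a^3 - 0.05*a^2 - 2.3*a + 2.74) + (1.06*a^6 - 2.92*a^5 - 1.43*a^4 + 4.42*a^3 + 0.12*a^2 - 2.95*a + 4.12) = 0.18*a^6 - 6.69*a^5 - 3.15*a^4 + 2.79*a^3 + 0.07*a^2 - 5.25*a + 6.86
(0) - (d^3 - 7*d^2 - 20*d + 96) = -d^3 + 7*d^2 + 20*d - 96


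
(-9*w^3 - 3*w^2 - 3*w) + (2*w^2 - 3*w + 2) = -9*w^3 - w^2 - 6*w + 2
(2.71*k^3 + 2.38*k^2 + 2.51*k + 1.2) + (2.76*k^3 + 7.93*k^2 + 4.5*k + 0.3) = 5.47*k^3 + 10.31*k^2 + 7.01*k + 1.5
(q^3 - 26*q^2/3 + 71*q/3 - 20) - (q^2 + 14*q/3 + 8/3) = q^3 - 29*q^2/3 + 19*q - 68/3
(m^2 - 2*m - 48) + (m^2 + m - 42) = 2*m^2 - m - 90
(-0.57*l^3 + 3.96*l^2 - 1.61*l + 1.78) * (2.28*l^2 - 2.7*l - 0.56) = -1.2996*l^5 + 10.5678*l^4 - 14.0436*l^3 + 6.1878*l^2 - 3.9044*l - 0.9968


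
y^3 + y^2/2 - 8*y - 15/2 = (y - 3)*(y + 1)*(y + 5/2)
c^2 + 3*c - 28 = (c - 4)*(c + 7)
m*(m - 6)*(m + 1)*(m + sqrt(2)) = m^4 - 5*m^3 + sqrt(2)*m^3 - 5*sqrt(2)*m^2 - 6*m^2 - 6*sqrt(2)*m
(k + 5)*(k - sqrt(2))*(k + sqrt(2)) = k^3 + 5*k^2 - 2*k - 10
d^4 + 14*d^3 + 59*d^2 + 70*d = d*(d + 2)*(d + 5)*(d + 7)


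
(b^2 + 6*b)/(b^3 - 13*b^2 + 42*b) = (b + 6)/(b^2 - 13*b + 42)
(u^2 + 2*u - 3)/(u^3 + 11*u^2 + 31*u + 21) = (u - 1)/(u^2 + 8*u + 7)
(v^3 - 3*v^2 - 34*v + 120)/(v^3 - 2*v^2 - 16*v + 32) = (v^2 + v - 30)/(v^2 + 2*v - 8)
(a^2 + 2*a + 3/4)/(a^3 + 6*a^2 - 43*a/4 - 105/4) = (2*a + 1)/(2*a^2 + 9*a - 35)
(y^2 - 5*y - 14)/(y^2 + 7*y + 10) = (y - 7)/(y + 5)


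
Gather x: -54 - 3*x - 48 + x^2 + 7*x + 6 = x^2 + 4*x - 96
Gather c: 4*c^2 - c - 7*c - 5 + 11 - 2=4*c^2 - 8*c + 4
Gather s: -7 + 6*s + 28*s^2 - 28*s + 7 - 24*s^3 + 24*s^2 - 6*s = -24*s^3 + 52*s^2 - 28*s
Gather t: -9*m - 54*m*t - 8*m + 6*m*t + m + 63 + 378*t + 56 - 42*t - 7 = -16*m + t*(336 - 48*m) + 112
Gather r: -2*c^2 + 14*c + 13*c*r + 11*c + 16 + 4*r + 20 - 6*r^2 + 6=-2*c^2 + 25*c - 6*r^2 + r*(13*c + 4) + 42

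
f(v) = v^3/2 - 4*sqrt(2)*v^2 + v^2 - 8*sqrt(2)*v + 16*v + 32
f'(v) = 3*v^2/2 - 8*sqrt(2)*v + 2*v - 8*sqrt(2) + 16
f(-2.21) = -6.50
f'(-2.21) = 32.60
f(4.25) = 6.19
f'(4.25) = -7.80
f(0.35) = 33.09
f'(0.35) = 1.61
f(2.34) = 23.87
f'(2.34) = -8.89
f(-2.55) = -18.52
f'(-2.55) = 38.19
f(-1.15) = 19.69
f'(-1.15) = 17.38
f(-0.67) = 26.62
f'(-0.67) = 11.60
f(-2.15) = -4.57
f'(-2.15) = 31.64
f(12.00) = 281.65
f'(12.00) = 108.92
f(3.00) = 17.65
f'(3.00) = -9.75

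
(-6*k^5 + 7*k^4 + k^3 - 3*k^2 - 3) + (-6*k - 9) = -6*k^5 + 7*k^4 + k^3 - 3*k^2 - 6*k - 12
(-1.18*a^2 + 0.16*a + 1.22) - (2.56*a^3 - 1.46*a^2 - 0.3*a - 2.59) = -2.56*a^3 + 0.28*a^2 + 0.46*a + 3.81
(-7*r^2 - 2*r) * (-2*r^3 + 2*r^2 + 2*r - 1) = 14*r^5 - 10*r^4 - 18*r^3 + 3*r^2 + 2*r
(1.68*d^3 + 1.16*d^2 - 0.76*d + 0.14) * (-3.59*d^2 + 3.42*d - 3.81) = -6.0312*d^5 + 1.5812*d^4 + 0.294799999999999*d^3 - 7.5214*d^2 + 3.3744*d - 0.5334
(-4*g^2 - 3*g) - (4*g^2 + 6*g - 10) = -8*g^2 - 9*g + 10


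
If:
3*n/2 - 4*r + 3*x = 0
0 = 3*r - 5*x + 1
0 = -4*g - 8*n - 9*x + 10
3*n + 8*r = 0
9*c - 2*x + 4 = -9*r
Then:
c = -15/31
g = 151/62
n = -8/31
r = 3/31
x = 8/31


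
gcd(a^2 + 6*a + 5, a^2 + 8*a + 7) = a + 1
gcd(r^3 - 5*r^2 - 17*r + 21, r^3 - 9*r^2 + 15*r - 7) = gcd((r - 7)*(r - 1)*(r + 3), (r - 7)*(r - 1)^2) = r^2 - 8*r + 7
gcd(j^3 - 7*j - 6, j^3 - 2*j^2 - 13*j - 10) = j^2 + 3*j + 2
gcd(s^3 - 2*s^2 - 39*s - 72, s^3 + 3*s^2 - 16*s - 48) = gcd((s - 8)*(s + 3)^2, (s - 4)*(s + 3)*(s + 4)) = s + 3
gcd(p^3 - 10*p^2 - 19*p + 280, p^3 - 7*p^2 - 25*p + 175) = p^2 - 2*p - 35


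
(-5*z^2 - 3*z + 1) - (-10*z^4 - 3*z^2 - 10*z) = 10*z^4 - 2*z^2 + 7*z + 1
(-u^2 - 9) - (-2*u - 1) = -u^2 + 2*u - 8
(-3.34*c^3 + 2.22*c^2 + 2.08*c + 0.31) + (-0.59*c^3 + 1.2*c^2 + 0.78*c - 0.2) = -3.93*c^3 + 3.42*c^2 + 2.86*c + 0.11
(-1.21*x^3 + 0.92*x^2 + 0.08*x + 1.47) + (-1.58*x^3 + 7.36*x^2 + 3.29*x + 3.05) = -2.79*x^3 + 8.28*x^2 + 3.37*x + 4.52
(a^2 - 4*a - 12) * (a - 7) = a^3 - 11*a^2 + 16*a + 84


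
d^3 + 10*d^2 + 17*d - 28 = (d - 1)*(d + 4)*(d + 7)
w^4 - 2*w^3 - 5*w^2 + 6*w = w*(w - 3)*(w - 1)*(w + 2)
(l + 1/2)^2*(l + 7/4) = l^3 + 11*l^2/4 + 2*l + 7/16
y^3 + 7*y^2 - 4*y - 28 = (y - 2)*(y + 2)*(y + 7)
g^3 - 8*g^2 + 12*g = g*(g - 6)*(g - 2)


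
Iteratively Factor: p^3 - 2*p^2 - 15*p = (p - 5)*(p^2 + 3*p) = (p - 5)*(p + 3)*(p)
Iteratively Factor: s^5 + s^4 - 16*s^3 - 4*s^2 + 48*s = (s + 2)*(s^4 - s^3 - 14*s^2 + 24*s) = (s + 2)*(s + 4)*(s^3 - 5*s^2 + 6*s) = (s - 3)*(s + 2)*(s + 4)*(s^2 - 2*s) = (s - 3)*(s - 2)*(s + 2)*(s + 4)*(s)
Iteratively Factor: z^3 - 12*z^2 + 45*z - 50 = (z - 5)*(z^2 - 7*z + 10) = (z - 5)*(z - 2)*(z - 5)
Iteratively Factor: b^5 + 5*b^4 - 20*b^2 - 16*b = (b + 1)*(b^4 + 4*b^3 - 4*b^2 - 16*b) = b*(b + 1)*(b^3 + 4*b^2 - 4*b - 16) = b*(b + 1)*(b + 4)*(b^2 - 4) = b*(b - 2)*(b + 1)*(b + 4)*(b + 2)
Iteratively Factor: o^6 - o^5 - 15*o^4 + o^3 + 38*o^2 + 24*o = (o + 1)*(o^5 - 2*o^4 - 13*o^3 + 14*o^2 + 24*o) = (o + 1)^2*(o^4 - 3*o^3 - 10*o^2 + 24*o) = o*(o + 1)^2*(o^3 - 3*o^2 - 10*o + 24) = o*(o + 1)^2*(o + 3)*(o^2 - 6*o + 8) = o*(o - 4)*(o + 1)^2*(o + 3)*(o - 2)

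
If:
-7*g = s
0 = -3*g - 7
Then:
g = -7/3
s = 49/3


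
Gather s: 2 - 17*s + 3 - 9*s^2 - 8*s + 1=-9*s^2 - 25*s + 6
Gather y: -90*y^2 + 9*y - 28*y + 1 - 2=-90*y^2 - 19*y - 1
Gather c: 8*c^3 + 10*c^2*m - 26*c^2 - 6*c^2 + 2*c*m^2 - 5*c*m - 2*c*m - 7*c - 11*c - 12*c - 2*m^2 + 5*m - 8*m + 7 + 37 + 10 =8*c^3 + c^2*(10*m - 32) + c*(2*m^2 - 7*m - 30) - 2*m^2 - 3*m + 54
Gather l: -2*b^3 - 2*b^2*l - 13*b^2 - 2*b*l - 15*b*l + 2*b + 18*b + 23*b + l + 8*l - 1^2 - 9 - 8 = -2*b^3 - 13*b^2 + 43*b + l*(-2*b^2 - 17*b + 9) - 18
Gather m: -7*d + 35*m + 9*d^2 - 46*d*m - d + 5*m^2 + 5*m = 9*d^2 - 8*d + 5*m^2 + m*(40 - 46*d)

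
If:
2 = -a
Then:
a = -2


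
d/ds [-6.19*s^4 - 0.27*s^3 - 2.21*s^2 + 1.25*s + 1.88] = -24.76*s^3 - 0.81*s^2 - 4.42*s + 1.25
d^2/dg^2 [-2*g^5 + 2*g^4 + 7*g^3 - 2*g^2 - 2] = -40*g^3 + 24*g^2 + 42*g - 4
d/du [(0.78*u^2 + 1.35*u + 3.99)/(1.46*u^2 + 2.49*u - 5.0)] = (-0.0287999999999995*u^2 - 19.4508*u - 16.6851)/(2.1316*u^4 + 7.2708*u^3 - 8.3999*u^2 - 24.9*u + 25.0)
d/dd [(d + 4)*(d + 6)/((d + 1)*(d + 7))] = 2*(-d^2 - 17*d - 61)/(d^4 + 16*d^3 + 78*d^2 + 112*d + 49)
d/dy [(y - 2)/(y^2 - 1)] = (y^2 - 2*y*(y - 2) - 1)/(y^2 - 1)^2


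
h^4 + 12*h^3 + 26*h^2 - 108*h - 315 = (h - 3)*(h + 3)*(h + 5)*(h + 7)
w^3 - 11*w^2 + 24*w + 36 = (w - 6)^2*(w + 1)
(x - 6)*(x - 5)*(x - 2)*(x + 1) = x^4 - 12*x^3 + 39*x^2 - 8*x - 60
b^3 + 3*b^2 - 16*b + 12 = (b - 2)*(b - 1)*(b + 6)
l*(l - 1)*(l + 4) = l^3 + 3*l^2 - 4*l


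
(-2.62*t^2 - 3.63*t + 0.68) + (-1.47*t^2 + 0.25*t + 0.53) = -4.09*t^2 - 3.38*t + 1.21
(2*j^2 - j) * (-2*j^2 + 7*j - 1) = -4*j^4 + 16*j^3 - 9*j^2 + j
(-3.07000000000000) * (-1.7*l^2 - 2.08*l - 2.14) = 5.219*l^2 + 6.3856*l + 6.5698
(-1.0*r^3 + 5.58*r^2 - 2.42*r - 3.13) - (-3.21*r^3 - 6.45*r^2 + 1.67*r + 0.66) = 2.21*r^3 + 12.03*r^2 - 4.09*r - 3.79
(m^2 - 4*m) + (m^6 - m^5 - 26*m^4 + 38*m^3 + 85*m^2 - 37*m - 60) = m^6 - m^5 - 26*m^4 + 38*m^3 + 86*m^2 - 41*m - 60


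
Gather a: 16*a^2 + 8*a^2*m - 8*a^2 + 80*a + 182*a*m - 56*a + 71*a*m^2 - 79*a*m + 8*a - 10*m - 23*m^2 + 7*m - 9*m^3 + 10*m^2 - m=a^2*(8*m + 8) + a*(71*m^2 + 103*m + 32) - 9*m^3 - 13*m^2 - 4*m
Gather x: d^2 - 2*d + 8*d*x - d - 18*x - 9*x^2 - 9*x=d^2 - 3*d - 9*x^2 + x*(8*d - 27)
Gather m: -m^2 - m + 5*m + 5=-m^2 + 4*m + 5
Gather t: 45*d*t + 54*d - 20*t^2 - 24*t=54*d - 20*t^2 + t*(45*d - 24)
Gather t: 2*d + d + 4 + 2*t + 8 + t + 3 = 3*d + 3*t + 15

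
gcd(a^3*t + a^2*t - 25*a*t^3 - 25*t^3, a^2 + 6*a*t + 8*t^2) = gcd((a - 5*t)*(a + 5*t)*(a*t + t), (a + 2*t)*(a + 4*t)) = 1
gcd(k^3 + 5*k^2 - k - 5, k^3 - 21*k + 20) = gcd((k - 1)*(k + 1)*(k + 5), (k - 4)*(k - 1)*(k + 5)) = k^2 + 4*k - 5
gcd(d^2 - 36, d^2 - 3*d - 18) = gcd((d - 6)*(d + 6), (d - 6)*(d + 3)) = d - 6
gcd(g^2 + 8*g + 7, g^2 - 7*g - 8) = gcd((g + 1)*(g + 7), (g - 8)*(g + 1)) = g + 1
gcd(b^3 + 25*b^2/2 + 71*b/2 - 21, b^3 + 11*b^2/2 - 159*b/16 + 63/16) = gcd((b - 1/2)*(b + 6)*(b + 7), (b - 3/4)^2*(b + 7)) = b + 7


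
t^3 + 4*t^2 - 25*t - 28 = (t - 4)*(t + 1)*(t + 7)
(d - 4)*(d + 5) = d^2 + d - 20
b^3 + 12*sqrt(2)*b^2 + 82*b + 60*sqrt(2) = (b + sqrt(2))*(b + 5*sqrt(2))*(b + 6*sqrt(2))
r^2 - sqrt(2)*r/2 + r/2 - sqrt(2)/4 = (r + 1/2)*(r - sqrt(2)/2)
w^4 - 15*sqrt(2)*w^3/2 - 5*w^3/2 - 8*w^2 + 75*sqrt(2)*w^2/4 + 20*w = w*(w - 5/2)*(w - 8*sqrt(2))*(w + sqrt(2)/2)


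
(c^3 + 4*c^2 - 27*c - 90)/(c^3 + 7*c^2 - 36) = (c - 5)/(c - 2)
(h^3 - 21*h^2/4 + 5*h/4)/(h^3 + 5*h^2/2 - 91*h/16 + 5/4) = 4*h*(h - 5)/(4*h^2 + 11*h - 20)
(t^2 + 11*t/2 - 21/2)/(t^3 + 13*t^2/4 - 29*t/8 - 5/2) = 4*(2*t^2 + 11*t - 21)/(8*t^3 + 26*t^2 - 29*t - 20)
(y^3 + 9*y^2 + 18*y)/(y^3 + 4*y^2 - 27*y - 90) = y/(y - 5)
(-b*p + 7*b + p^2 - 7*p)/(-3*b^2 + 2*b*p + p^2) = (p - 7)/(3*b + p)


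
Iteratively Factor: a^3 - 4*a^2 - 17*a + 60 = (a - 3)*(a^2 - a - 20) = (a - 5)*(a - 3)*(a + 4)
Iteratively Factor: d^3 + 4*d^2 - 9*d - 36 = (d - 3)*(d^2 + 7*d + 12) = (d - 3)*(d + 3)*(d + 4)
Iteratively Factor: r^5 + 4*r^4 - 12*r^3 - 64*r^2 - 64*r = (r - 4)*(r^4 + 8*r^3 + 20*r^2 + 16*r) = (r - 4)*(r + 2)*(r^3 + 6*r^2 + 8*r) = (r - 4)*(r + 2)*(r + 4)*(r^2 + 2*r) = r*(r - 4)*(r + 2)*(r + 4)*(r + 2)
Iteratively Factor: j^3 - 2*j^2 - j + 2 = (j - 2)*(j^2 - 1) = (j - 2)*(j + 1)*(j - 1)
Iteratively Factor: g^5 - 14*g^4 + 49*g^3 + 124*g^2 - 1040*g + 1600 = (g - 4)*(g^4 - 10*g^3 + 9*g^2 + 160*g - 400) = (g - 4)*(g + 4)*(g^3 - 14*g^2 + 65*g - 100) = (g - 5)*(g - 4)*(g + 4)*(g^2 - 9*g + 20) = (g - 5)*(g - 4)^2*(g + 4)*(g - 5)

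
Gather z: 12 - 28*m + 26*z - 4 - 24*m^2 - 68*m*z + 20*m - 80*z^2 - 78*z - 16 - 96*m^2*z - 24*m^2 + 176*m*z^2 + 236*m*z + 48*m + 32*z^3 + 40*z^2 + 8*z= -48*m^2 + 40*m + 32*z^3 + z^2*(176*m - 40) + z*(-96*m^2 + 168*m - 44) - 8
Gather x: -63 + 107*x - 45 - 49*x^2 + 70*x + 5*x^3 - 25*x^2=5*x^3 - 74*x^2 + 177*x - 108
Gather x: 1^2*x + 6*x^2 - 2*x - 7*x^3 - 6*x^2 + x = -7*x^3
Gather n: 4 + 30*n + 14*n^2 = 14*n^2 + 30*n + 4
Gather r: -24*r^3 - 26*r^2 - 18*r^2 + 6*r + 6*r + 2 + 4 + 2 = -24*r^3 - 44*r^2 + 12*r + 8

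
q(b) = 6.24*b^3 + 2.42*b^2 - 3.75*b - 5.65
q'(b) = 18.72*b^2 + 4.84*b - 3.75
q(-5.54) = -971.60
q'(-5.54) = 543.98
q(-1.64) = -20.52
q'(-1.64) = 38.66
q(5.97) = 1385.94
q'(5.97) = 692.34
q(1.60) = 20.10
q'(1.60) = 51.92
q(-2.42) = -70.84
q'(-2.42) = 94.17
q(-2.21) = -52.90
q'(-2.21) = 76.98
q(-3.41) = -212.15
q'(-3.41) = 197.42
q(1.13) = 2.21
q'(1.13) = 25.62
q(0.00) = -5.65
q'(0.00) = -3.75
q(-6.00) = -1243.87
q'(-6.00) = 641.13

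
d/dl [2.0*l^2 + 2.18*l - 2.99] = 4.0*l + 2.18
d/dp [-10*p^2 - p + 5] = -20*p - 1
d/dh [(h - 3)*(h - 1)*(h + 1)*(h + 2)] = 4*h^3 - 3*h^2 - 14*h + 1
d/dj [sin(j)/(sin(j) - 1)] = -cos(j)/(sin(j) - 1)^2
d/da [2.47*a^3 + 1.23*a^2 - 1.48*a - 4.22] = 7.41*a^2 + 2.46*a - 1.48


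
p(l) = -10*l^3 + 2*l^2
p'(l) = -30*l^2 + 4*l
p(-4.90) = 1224.51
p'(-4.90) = -739.90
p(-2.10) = 101.43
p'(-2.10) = -140.70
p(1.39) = -22.99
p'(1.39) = -52.40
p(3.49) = -400.73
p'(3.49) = -351.44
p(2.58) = -158.42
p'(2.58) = -189.37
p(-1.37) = 29.47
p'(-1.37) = -61.79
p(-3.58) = 484.46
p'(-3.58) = -398.81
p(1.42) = -24.60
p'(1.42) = -54.81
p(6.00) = -2088.00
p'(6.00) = -1056.00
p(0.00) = 0.00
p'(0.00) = 0.00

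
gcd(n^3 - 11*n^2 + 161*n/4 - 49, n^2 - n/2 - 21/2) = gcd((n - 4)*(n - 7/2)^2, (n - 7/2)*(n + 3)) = n - 7/2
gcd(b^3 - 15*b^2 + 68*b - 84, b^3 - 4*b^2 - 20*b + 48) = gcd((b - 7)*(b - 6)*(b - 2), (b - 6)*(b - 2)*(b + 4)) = b^2 - 8*b + 12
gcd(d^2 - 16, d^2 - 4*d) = d - 4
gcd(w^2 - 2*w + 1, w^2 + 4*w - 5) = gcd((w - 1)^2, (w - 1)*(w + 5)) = w - 1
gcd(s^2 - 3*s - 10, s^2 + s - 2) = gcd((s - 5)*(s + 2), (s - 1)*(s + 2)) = s + 2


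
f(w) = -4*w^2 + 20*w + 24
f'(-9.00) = 92.00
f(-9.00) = -480.00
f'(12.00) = -76.00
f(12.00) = -312.00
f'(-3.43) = 47.44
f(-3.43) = -91.66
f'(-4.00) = 52.00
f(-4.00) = -120.00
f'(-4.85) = 58.80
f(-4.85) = -167.09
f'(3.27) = -6.16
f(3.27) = 46.63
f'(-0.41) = 23.28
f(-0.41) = 15.13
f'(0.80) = 13.60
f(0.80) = 37.44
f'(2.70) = -1.60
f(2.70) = 48.84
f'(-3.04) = 44.32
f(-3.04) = -73.77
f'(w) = 20 - 8*w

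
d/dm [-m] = -1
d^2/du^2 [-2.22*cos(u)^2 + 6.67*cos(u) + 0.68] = -6.67*cos(u) + 4.44*cos(2*u)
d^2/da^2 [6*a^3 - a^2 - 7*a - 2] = 36*a - 2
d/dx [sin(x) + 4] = cos(x)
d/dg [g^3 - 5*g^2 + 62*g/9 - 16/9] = 3*g^2 - 10*g + 62/9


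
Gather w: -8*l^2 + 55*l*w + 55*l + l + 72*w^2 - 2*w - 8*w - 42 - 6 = -8*l^2 + 56*l + 72*w^2 + w*(55*l - 10) - 48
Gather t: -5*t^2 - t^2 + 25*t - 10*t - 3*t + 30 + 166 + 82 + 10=-6*t^2 + 12*t + 288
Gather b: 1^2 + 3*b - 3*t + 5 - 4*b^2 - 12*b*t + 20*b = -4*b^2 + b*(23 - 12*t) - 3*t + 6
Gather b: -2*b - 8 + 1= -2*b - 7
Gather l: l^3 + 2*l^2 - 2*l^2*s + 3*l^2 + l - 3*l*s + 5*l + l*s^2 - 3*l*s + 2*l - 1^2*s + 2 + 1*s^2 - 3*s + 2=l^3 + l^2*(5 - 2*s) + l*(s^2 - 6*s + 8) + s^2 - 4*s + 4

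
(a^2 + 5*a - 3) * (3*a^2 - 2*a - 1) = 3*a^4 + 13*a^3 - 20*a^2 + a + 3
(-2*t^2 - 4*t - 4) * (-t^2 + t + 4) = 2*t^4 + 2*t^3 - 8*t^2 - 20*t - 16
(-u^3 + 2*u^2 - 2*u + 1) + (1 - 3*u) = -u^3 + 2*u^2 - 5*u + 2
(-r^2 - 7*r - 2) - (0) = -r^2 - 7*r - 2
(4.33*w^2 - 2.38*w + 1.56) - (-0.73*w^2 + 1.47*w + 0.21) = 5.06*w^2 - 3.85*w + 1.35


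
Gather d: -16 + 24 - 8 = 0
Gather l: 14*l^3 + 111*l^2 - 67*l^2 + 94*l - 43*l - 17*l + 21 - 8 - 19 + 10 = 14*l^3 + 44*l^2 + 34*l + 4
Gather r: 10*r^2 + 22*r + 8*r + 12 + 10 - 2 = 10*r^2 + 30*r + 20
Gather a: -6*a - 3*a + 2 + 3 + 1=6 - 9*a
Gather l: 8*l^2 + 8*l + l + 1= 8*l^2 + 9*l + 1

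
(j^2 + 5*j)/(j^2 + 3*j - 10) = j/(j - 2)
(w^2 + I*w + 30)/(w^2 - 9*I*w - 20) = (w + 6*I)/(w - 4*I)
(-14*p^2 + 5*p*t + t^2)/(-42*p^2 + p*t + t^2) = (2*p - t)/(6*p - t)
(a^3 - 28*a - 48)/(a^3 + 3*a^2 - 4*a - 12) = (a^2 - 2*a - 24)/(a^2 + a - 6)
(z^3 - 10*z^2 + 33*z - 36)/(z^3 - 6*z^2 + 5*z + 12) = (z - 3)/(z + 1)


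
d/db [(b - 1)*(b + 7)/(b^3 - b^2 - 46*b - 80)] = ((b - 1)*(b + 7)*(-3*b^2 + 2*b + 46) - 2*(b + 3)*(-b^3 + b^2 + 46*b + 80))/(-b^3 + b^2 + 46*b + 80)^2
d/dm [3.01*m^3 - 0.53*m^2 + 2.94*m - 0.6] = 9.03*m^2 - 1.06*m + 2.94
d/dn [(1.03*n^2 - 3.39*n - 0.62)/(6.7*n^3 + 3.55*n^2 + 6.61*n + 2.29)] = (-6.901*n^4 + 45.426*n^3 + 31.3048*n^2 + 9.1194*n - 3.6649)/(44.89*n^6 + 47.57*n^5 + 101.1765*n^4 + 77.617*n^3 + 59.9511*n^2 + 30.2738*n + 5.2441)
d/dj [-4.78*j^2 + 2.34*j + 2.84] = 2.34 - 9.56*j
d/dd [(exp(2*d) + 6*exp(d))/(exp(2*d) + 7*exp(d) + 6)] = exp(d)/(exp(2*d) + 2*exp(d) + 1)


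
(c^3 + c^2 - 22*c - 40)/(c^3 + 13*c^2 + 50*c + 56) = (c - 5)/(c + 7)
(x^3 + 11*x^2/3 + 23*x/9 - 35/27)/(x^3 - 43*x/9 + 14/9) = (x + 5/3)/(x - 2)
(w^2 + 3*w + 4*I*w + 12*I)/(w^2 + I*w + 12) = (w + 3)/(w - 3*I)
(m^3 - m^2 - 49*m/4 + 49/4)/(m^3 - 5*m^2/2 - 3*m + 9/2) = (4*m^2 - 49)/(2*(2*m^2 - 3*m - 9))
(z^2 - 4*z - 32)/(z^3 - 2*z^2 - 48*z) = (z + 4)/(z*(z + 6))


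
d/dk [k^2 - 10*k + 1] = 2*k - 10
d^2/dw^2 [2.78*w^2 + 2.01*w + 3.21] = 5.56000000000000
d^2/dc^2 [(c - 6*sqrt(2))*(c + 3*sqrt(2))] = 2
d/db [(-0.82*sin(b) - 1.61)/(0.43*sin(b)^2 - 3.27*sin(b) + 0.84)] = (0.3526*sin(b)^2 + 1.3846*sin(b) - 5.9535)*cos(b)/(0.1849*sin(b)^4 - 2.8122*sin(b)^3 + 11.4153*sin(b)^2 - 5.4936*sin(b) + 0.7056)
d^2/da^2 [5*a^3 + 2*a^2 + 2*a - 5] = 30*a + 4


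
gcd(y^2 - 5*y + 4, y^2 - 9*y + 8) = y - 1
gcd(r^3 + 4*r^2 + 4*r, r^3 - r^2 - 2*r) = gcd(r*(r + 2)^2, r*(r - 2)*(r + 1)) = r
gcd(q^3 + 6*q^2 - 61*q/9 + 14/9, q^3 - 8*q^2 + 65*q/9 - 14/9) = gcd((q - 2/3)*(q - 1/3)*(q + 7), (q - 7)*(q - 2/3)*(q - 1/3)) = q^2 - q + 2/9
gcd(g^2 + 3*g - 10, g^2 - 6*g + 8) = g - 2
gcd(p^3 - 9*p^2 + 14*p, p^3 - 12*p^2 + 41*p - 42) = p^2 - 9*p + 14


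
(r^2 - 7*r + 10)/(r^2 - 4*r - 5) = (r - 2)/(r + 1)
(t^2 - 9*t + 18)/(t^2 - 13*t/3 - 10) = 3*(t - 3)/(3*t + 5)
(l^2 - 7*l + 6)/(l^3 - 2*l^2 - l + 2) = (l - 6)/(l^2 - l - 2)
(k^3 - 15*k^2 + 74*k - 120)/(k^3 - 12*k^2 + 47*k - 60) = (k - 6)/(k - 3)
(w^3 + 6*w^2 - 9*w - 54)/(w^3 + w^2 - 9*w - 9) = (w + 6)/(w + 1)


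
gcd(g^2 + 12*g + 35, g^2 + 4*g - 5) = g + 5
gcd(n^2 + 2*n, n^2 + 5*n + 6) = n + 2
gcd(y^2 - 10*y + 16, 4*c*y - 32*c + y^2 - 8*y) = y - 8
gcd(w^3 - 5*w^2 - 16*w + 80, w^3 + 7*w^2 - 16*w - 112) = w^2 - 16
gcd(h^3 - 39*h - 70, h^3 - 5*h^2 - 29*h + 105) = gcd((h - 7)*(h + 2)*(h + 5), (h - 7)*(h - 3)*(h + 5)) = h^2 - 2*h - 35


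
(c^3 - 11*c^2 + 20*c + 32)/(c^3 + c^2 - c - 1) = (c^2 - 12*c + 32)/(c^2 - 1)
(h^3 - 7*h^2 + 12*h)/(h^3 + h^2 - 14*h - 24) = h*(h - 3)/(h^2 + 5*h + 6)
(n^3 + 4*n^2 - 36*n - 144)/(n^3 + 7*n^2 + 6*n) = (n^2 - 2*n - 24)/(n*(n + 1))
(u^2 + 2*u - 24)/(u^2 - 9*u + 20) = (u + 6)/(u - 5)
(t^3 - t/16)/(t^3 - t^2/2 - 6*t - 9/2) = (16*t^3 - t)/(16*t^3 - 8*t^2 - 96*t - 72)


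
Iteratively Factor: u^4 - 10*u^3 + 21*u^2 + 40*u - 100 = (u - 5)*(u^3 - 5*u^2 - 4*u + 20) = (u - 5)*(u - 2)*(u^2 - 3*u - 10) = (u - 5)*(u - 2)*(u + 2)*(u - 5)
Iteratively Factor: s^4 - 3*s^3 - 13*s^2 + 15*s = (s)*(s^3 - 3*s^2 - 13*s + 15) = s*(s - 5)*(s^2 + 2*s - 3) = s*(s - 5)*(s - 1)*(s + 3)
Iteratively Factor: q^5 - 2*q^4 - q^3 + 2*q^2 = (q - 1)*(q^4 - q^3 - 2*q^2) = (q - 1)*(q + 1)*(q^3 - 2*q^2) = q*(q - 1)*(q + 1)*(q^2 - 2*q) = q^2*(q - 1)*(q + 1)*(q - 2)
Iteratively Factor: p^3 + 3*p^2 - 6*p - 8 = (p - 2)*(p^2 + 5*p + 4) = (p - 2)*(p + 4)*(p + 1)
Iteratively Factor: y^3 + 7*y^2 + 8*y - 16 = (y + 4)*(y^2 + 3*y - 4) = (y + 4)^2*(y - 1)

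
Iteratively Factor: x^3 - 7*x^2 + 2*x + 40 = (x - 4)*(x^2 - 3*x - 10) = (x - 4)*(x + 2)*(x - 5)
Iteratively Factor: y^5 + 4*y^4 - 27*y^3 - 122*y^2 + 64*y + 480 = (y + 4)*(y^4 - 27*y^2 - 14*y + 120) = (y + 3)*(y + 4)*(y^3 - 3*y^2 - 18*y + 40) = (y - 5)*(y + 3)*(y + 4)*(y^2 + 2*y - 8) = (y - 5)*(y - 2)*(y + 3)*(y + 4)*(y + 4)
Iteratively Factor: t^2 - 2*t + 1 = (t - 1)*(t - 1)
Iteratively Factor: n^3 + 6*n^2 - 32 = (n + 4)*(n^2 + 2*n - 8) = (n - 2)*(n + 4)*(n + 4)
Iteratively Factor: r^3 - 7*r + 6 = (r - 1)*(r^2 + r - 6) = (r - 2)*(r - 1)*(r + 3)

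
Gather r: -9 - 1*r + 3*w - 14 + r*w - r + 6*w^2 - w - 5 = r*(w - 2) + 6*w^2 + 2*w - 28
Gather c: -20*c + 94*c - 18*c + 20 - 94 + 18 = 56*c - 56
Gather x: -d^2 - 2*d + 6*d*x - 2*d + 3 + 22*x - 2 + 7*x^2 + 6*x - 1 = -d^2 - 4*d + 7*x^2 + x*(6*d + 28)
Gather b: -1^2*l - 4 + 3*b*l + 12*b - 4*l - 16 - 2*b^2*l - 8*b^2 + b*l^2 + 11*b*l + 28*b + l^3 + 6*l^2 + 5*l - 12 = b^2*(-2*l - 8) + b*(l^2 + 14*l + 40) + l^3 + 6*l^2 - 32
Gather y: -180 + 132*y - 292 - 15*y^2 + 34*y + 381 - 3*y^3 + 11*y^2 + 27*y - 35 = -3*y^3 - 4*y^2 + 193*y - 126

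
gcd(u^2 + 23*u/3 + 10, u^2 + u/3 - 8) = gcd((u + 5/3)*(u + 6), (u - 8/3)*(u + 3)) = 1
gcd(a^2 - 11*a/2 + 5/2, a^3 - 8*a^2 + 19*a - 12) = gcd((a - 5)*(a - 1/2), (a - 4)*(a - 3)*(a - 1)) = 1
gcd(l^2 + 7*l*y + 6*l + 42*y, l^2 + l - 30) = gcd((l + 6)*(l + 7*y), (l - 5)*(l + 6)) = l + 6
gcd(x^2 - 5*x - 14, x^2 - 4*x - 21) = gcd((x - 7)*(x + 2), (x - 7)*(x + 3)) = x - 7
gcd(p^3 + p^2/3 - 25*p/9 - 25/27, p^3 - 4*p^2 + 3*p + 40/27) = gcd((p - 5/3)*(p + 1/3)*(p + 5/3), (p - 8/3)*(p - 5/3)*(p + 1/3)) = p^2 - 4*p/3 - 5/9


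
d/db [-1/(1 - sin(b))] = -cos(b)/(sin(b) - 1)^2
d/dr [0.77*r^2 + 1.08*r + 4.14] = 1.54*r + 1.08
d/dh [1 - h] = -1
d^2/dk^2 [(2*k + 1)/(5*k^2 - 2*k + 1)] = 2*(4*(2*k + 1)*(5*k - 1)^2 - (30*k + 1)*(5*k^2 - 2*k + 1))/(5*k^2 - 2*k + 1)^3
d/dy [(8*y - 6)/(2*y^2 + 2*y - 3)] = 4*(-4*y^2 + 6*y - 3)/(4*y^4 + 8*y^3 - 8*y^2 - 12*y + 9)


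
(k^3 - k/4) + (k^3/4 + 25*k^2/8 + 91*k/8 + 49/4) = 5*k^3/4 + 25*k^2/8 + 89*k/8 + 49/4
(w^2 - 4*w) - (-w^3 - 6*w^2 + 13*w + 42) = w^3 + 7*w^2 - 17*w - 42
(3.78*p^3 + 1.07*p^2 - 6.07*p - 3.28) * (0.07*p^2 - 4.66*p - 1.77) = 0.2646*p^5 - 17.5399*p^4 - 12.1017*p^3 + 26.1627*p^2 + 26.0287*p + 5.8056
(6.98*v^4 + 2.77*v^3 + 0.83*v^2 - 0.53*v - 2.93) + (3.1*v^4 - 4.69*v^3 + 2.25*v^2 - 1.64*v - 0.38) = 10.08*v^4 - 1.92*v^3 + 3.08*v^2 - 2.17*v - 3.31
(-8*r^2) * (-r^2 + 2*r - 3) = 8*r^4 - 16*r^3 + 24*r^2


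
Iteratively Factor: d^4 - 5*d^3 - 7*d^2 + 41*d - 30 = (d + 3)*(d^3 - 8*d^2 + 17*d - 10) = (d - 1)*(d + 3)*(d^2 - 7*d + 10) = (d - 5)*(d - 1)*(d + 3)*(d - 2)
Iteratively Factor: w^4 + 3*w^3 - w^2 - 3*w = (w + 3)*(w^3 - w) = (w + 1)*(w + 3)*(w^2 - w) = w*(w + 1)*(w + 3)*(w - 1)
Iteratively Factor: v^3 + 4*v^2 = (v)*(v^2 + 4*v) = v^2*(v + 4)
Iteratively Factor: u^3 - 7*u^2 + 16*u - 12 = (u - 3)*(u^2 - 4*u + 4) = (u - 3)*(u - 2)*(u - 2)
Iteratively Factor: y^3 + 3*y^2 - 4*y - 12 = (y + 2)*(y^2 + y - 6) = (y + 2)*(y + 3)*(y - 2)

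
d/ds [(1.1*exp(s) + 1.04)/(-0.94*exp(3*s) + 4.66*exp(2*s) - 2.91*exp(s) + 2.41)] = (2.068*exp(3*s) - 2.1932*exp(2*s) - 9.6928*exp(s) + 5.6774)*exp(s)/(0.8836*exp(6*s) - 8.7608*exp(5*s) + 27.1864*exp(4*s) - 31.652*exp(3*s) + 30.9293*exp(2*s) - 14.0262*exp(s) + 5.8081)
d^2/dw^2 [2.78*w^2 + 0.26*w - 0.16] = 5.56000000000000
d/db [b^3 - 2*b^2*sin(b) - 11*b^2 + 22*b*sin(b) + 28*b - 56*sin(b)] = -2*b^2*cos(b) + 3*b^2 - 4*b*sin(b) + 22*b*cos(b) - 22*b + 22*sin(b) - 56*cos(b) + 28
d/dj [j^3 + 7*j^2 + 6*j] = 3*j^2 + 14*j + 6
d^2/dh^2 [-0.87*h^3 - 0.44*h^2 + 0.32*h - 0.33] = -5.22*h - 0.88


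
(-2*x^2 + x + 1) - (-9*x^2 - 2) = 7*x^2 + x + 3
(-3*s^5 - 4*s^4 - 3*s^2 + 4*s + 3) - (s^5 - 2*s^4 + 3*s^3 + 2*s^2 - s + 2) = -4*s^5 - 2*s^4 - 3*s^3 - 5*s^2 + 5*s + 1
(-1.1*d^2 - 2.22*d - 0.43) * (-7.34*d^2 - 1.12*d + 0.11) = 8.074*d^4 + 17.5268*d^3 + 5.5216*d^2 + 0.2374*d - 0.0473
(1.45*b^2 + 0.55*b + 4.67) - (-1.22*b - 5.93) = 1.45*b^2 + 1.77*b + 10.6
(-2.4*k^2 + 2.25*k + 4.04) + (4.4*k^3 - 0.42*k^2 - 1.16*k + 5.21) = 4.4*k^3 - 2.82*k^2 + 1.09*k + 9.25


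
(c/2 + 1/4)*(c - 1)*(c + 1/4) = c^3/2 - c^2/8 - 5*c/16 - 1/16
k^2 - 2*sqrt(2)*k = k*(k - 2*sqrt(2))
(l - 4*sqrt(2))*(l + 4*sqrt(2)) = l^2 - 32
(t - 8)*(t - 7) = t^2 - 15*t + 56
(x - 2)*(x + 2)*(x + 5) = x^3 + 5*x^2 - 4*x - 20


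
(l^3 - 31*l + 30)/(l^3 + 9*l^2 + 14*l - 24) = (l - 5)/(l + 4)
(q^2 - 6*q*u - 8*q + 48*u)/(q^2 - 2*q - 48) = (q - 6*u)/(q + 6)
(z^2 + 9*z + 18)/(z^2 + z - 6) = (z + 6)/(z - 2)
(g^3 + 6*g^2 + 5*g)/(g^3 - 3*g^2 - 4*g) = (g + 5)/(g - 4)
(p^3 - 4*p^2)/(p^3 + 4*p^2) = (p - 4)/(p + 4)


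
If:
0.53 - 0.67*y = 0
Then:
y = 0.79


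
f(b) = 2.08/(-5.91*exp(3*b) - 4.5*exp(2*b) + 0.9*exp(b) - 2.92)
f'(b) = 2.08*(17.73*exp(3*b) + 9.0*exp(2*b) - 0.9*exp(b))/(-5.91*exp(3*b) - 4.5*exp(2*b) + 0.9*exp(b) - 2.92)^2 = (36.8784*exp(2*b) + 18.72*exp(b) - 1.872)*exp(b)/(5.91*exp(3*b) + 4.5*exp(2*b) - 0.9*exp(b) + 2.92)^2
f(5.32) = -0.00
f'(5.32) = 0.00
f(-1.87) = -0.71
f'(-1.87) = 0.03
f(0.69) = -0.03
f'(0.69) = 0.08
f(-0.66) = -0.47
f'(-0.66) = 0.46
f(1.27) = -0.01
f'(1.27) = 0.02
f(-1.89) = -0.72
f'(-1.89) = 0.03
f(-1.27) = -0.66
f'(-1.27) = 0.18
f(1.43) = -0.00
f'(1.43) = 0.01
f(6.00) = 0.00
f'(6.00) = 0.00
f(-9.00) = -0.71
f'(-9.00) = 0.00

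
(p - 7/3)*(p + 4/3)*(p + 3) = p^3 + 2*p^2 - 55*p/9 - 28/3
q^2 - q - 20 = (q - 5)*(q + 4)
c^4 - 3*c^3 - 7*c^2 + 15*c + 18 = (c - 3)^2*(c + 1)*(c + 2)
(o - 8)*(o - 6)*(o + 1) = o^3 - 13*o^2 + 34*o + 48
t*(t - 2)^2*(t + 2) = t^4 - 2*t^3 - 4*t^2 + 8*t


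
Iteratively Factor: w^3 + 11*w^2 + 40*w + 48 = (w + 3)*(w^2 + 8*w + 16) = (w + 3)*(w + 4)*(w + 4)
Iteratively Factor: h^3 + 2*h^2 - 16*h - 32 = (h + 2)*(h^2 - 16) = (h - 4)*(h + 2)*(h + 4)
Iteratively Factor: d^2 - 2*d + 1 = (d - 1)*(d - 1)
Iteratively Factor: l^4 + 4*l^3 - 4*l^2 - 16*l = (l - 2)*(l^3 + 6*l^2 + 8*l) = (l - 2)*(l + 2)*(l^2 + 4*l) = l*(l - 2)*(l + 2)*(l + 4)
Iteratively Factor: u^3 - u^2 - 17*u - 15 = (u + 3)*(u^2 - 4*u - 5) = (u - 5)*(u + 3)*(u + 1)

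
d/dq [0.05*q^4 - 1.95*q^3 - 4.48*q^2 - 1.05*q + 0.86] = 0.2*q^3 - 5.85*q^2 - 8.96*q - 1.05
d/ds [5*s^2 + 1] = 10*s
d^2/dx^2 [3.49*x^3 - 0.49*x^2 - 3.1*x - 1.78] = 20.94*x - 0.98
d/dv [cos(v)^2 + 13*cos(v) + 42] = -(2*cos(v) + 13)*sin(v)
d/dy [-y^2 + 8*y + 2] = 8 - 2*y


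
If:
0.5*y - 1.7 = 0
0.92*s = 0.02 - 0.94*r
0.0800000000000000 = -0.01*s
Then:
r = 7.85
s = -8.00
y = 3.40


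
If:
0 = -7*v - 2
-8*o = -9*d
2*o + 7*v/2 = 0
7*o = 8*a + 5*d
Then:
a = 23/144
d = 4/9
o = 1/2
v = -2/7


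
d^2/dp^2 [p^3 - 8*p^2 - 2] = 6*p - 16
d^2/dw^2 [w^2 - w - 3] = 2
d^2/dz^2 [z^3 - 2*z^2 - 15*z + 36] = 6*z - 4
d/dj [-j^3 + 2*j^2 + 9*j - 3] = -3*j^2 + 4*j + 9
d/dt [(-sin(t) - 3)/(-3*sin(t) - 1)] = -8*cos(t)/(3*sin(t) + 1)^2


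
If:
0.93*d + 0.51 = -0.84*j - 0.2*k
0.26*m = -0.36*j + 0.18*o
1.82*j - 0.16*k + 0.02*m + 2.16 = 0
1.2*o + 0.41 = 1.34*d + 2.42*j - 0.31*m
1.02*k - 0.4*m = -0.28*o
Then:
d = 0.34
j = -1.13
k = 0.62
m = 0.01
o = -2.25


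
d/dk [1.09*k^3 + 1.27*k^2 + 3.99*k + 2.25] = 3.27*k^2 + 2.54*k + 3.99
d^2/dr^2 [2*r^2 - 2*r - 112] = 4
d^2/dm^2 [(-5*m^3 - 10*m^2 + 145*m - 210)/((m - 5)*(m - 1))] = 20*(-7*m^3 - 3*m^2 + 123*m - 241)/(m^6 - 18*m^5 + 123*m^4 - 396*m^3 + 615*m^2 - 450*m + 125)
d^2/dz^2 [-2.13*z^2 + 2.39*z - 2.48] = -4.26000000000000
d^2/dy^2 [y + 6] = 0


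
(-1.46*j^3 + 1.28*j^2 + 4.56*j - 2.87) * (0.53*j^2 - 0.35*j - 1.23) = -0.7738*j^5 + 1.1894*j^4 + 3.7646*j^3 - 4.6915*j^2 - 4.6043*j + 3.5301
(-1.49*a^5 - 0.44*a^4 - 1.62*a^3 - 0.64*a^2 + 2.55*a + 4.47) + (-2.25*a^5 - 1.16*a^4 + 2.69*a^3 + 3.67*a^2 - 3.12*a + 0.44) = -3.74*a^5 - 1.6*a^4 + 1.07*a^3 + 3.03*a^2 - 0.57*a + 4.91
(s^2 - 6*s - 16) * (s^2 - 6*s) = s^4 - 12*s^3 + 20*s^2 + 96*s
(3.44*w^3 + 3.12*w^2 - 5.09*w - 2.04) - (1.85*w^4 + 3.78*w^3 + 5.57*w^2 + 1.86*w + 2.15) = -1.85*w^4 - 0.34*w^3 - 2.45*w^2 - 6.95*w - 4.19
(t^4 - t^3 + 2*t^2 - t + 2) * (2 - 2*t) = -2*t^5 + 4*t^4 - 6*t^3 + 6*t^2 - 6*t + 4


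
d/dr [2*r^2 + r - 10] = 4*r + 1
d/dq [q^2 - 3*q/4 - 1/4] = 2*q - 3/4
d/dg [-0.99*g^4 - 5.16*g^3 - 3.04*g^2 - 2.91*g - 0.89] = -3.96*g^3 - 15.48*g^2 - 6.08*g - 2.91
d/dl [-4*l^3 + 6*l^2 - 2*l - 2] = -12*l^2 + 12*l - 2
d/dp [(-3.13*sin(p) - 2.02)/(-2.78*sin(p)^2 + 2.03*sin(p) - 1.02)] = (-8.7014*sin(p)^2 - 11.2312*sin(p) + 7.2932)*cos(p)/(7.7284*sin(p)^4 - 11.2868*sin(p)^3 + 9.7921*sin(p)^2 - 4.1412*sin(p) + 1.0404)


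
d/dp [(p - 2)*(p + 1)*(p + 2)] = 3*p^2 + 2*p - 4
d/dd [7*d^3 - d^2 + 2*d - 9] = 21*d^2 - 2*d + 2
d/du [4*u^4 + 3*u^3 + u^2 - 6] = u*(16*u^2 + 9*u + 2)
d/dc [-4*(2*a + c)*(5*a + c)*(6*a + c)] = -208*a^2 - 104*a*c - 12*c^2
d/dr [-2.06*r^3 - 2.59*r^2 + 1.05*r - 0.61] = -6.18*r^2 - 5.18*r + 1.05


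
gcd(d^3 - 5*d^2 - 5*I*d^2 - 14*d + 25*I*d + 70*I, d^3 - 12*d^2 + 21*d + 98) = d^2 - 5*d - 14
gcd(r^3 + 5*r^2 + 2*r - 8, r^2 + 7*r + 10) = r + 2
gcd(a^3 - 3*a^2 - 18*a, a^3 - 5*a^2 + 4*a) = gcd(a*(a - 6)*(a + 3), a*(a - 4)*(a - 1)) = a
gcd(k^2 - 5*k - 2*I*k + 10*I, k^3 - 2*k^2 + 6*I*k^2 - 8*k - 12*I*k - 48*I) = 1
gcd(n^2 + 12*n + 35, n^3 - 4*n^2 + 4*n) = 1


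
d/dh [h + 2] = 1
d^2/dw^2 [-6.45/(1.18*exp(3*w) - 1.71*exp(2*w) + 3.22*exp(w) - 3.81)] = (-6.45*(3.54*exp(2*w) - 3.42*exp(w) + 3.22)*(7.08*exp(2*w) - 6.84*exp(w) + 6.44)*exp(w) + (68.499*exp(2*w) - 44.118*exp(w) + 20.769)*(1.18*exp(3*w) - 1.71*exp(2*w) + 3.22*exp(w) - 3.81))*exp(w)/(1.18*exp(3*w) - 1.71*exp(2*w) + 3.22*exp(w) - 3.81)^3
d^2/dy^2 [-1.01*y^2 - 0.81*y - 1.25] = -2.02000000000000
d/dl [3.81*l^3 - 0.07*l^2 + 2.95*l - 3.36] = 11.43*l^2 - 0.14*l + 2.95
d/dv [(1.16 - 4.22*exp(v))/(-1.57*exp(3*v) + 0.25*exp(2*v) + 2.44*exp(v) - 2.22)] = (-13.2508*exp(3*v) + 6.5186*exp(2*v) - 0.58*exp(v) + 6.538)*exp(v)/(2.4649*exp(6*v) - 0.785*exp(5*v) - 7.5991*exp(4*v) + 8.1908*exp(3*v) + 4.8436*exp(2*v) - 10.8336*exp(v) + 4.9284)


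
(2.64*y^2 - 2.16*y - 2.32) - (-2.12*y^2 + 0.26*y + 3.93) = 4.76*y^2 - 2.42*y - 6.25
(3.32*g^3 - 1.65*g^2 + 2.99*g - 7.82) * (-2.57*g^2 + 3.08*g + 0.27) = -8.5324*g^5 + 14.4661*g^4 - 11.8699*g^3 + 28.8611*g^2 - 23.2783*g - 2.1114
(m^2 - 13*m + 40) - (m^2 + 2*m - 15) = 55 - 15*m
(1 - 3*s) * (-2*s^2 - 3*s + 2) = 6*s^3 + 7*s^2 - 9*s + 2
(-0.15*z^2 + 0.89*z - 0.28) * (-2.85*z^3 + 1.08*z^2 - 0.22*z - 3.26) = 0.4275*z^5 - 2.6985*z^4 + 1.7922*z^3 - 0.00920000000000015*z^2 - 2.8398*z + 0.9128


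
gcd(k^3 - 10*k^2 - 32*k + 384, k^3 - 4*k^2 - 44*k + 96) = k^2 - 2*k - 48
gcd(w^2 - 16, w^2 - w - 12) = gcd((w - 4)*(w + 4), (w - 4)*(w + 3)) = w - 4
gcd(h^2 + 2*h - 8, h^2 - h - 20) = h + 4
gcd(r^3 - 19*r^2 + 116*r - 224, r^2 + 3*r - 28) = r - 4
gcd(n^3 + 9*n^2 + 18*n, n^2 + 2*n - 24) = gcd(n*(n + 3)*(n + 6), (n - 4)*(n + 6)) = n + 6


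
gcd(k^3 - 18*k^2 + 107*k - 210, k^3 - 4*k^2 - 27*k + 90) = k - 6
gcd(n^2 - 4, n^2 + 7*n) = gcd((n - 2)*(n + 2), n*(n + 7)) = 1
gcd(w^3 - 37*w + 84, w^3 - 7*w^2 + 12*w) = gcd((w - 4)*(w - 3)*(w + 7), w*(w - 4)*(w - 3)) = w^2 - 7*w + 12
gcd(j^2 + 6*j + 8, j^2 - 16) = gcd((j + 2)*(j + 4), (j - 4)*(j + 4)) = j + 4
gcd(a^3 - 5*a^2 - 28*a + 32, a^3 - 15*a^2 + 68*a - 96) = a - 8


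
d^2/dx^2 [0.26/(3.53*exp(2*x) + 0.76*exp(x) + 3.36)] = (-(3.6712*exp(x) + 0.1976)*(3.53*exp(2*x) + 0.76*exp(x) + 3.36) + 0.26*(7.06*exp(x) + 0.76)*(14.12*exp(x) + 1.52)*exp(x))*exp(x)/(3.53*exp(2*x) + 0.76*exp(x) + 3.36)^3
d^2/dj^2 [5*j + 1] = 0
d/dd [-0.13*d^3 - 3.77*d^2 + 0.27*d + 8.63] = -0.39*d^2 - 7.54*d + 0.27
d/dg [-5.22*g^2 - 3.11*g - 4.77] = -10.44*g - 3.11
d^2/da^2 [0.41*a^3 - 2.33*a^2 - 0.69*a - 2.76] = 2.46*a - 4.66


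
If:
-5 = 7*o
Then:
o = -5/7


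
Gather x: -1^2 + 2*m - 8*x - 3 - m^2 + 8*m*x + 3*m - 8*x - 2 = -m^2 + 5*m + x*(8*m - 16) - 6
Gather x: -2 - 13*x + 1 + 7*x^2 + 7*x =7*x^2 - 6*x - 1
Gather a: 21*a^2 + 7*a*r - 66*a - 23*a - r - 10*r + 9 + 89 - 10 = 21*a^2 + a*(7*r - 89) - 11*r + 88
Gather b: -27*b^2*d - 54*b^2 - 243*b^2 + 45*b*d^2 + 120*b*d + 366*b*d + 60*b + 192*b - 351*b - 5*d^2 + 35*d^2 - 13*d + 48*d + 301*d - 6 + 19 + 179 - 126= b^2*(-27*d - 297) + b*(45*d^2 + 486*d - 99) + 30*d^2 + 336*d + 66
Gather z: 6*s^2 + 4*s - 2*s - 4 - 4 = 6*s^2 + 2*s - 8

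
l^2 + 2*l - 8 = (l - 2)*(l + 4)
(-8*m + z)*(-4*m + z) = 32*m^2 - 12*m*z + z^2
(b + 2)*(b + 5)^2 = b^3 + 12*b^2 + 45*b + 50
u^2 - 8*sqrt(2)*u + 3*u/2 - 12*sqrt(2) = (u + 3/2)*(u - 8*sqrt(2))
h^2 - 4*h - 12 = (h - 6)*(h + 2)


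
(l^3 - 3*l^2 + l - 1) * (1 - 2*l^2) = -2*l^5 + 6*l^4 - l^3 - l^2 + l - 1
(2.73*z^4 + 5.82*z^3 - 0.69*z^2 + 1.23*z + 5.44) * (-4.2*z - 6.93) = -11.466*z^5 - 43.3629*z^4 - 37.4346*z^3 - 0.384300000000001*z^2 - 31.3719*z - 37.6992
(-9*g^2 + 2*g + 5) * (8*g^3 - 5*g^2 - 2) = -72*g^5 + 61*g^4 + 30*g^3 - 7*g^2 - 4*g - 10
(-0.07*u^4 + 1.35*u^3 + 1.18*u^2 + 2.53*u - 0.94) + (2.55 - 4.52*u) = -0.07*u^4 + 1.35*u^3 + 1.18*u^2 - 1.99*u + 1.61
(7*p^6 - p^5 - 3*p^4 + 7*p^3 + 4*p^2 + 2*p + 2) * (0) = 0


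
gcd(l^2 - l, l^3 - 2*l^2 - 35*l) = l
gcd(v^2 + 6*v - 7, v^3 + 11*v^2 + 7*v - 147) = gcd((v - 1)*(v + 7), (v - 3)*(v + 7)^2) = v + 7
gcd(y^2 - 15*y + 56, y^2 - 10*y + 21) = y - 7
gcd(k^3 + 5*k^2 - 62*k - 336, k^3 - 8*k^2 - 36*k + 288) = k^2 - 2*k - 48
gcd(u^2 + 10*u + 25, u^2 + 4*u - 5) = u + 5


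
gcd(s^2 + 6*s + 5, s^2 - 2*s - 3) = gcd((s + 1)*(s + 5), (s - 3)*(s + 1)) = s + 1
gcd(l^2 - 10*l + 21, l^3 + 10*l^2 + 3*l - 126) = l - 3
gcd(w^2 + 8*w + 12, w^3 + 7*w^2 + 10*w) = w + 2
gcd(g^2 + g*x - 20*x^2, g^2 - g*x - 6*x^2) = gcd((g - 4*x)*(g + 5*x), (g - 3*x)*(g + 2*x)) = 1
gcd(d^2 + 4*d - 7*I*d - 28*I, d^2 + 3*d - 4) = d + 4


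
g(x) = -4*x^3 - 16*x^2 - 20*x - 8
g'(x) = -12*x^2 - 32*x - 20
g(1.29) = -69.01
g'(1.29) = -81.25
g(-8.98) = 1777.96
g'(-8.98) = -700.32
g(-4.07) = 78.04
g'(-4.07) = -88.54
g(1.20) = -61.95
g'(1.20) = -75.68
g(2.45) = -211.86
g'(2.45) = -170.43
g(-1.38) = -0.36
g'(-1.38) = 1.31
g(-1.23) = -0.16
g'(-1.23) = 1.21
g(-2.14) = 0.73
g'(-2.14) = -6.48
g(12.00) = -9464.00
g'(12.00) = -2132.00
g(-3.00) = 16.00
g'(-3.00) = -32.00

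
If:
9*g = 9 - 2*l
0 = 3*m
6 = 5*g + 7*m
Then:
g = 6/5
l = -9/10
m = 0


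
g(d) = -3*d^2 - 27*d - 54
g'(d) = -6*d - 27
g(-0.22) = -48.21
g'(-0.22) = -25.68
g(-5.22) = 5.19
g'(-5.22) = 4.32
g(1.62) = -105.61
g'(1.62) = -36.72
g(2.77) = -151.81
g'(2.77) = -43.62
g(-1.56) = -19.18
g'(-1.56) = -17.64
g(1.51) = -101.61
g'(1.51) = -36.06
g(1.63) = -105.98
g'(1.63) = -36.78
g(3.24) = -172.97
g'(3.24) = -46.44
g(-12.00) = -162.00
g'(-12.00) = 45.00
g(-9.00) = -54.00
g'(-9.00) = 27.00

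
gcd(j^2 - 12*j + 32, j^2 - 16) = j - 4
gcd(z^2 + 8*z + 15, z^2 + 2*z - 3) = z + 3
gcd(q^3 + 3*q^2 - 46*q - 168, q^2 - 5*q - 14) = q - 7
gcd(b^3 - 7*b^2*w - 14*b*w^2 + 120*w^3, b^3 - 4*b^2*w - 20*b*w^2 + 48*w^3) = -b^2 + 2*b*w + 24*w^2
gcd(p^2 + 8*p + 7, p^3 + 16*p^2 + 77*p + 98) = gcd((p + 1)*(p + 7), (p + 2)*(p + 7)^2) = p + 7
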